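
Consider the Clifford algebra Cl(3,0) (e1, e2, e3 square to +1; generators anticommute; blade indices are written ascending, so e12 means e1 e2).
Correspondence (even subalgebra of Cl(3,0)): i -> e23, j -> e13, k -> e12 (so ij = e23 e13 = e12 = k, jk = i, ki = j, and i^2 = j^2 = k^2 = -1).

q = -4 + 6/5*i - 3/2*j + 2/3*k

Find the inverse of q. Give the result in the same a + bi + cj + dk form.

In blades: q = -4 + 2/3*e12 - 3/2*e13 + 6/5*e23.
With qbar = -4 - 2/3*e12 + 3/2*e13 - 6/5*e23 (scalar fixed, mapped units negated), q qbar = 18121/900 (the sum of squared coefficients), so q^-1 = qbar / (18121/900) = -3600/18121 - 600/18121*e12 + 1350/18121*e13 - 1080/18121*e23; translating back:
Answer: -3600/18121 - 1080/18121*i + 1350/18121*j - 600/18121*k


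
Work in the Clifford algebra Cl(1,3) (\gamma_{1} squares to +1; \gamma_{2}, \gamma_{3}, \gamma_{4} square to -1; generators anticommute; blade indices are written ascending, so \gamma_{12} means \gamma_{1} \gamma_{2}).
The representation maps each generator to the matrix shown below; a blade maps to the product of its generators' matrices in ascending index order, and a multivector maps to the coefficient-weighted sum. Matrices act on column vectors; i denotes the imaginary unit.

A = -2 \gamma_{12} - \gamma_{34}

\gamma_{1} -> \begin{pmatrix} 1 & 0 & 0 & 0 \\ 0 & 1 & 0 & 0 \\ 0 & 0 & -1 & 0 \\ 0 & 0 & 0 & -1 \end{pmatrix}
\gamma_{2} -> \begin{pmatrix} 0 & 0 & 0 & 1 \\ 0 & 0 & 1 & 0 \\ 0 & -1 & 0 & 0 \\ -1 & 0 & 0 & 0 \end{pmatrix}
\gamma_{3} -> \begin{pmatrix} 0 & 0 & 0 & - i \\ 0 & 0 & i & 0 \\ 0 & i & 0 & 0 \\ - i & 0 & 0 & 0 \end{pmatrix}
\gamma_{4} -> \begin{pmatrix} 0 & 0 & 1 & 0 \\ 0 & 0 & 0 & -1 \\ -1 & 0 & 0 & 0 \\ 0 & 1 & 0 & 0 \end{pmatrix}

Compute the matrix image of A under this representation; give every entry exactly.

Bivector images (products of the table entries): rho(\gamma_{12}) = rho(\gamma_{1})rho(\gamma_{2}) = \begin{pmatrix} 0 & 0 & 0 & 1 \\ 0 & 0 & 1 & 0 \\ 0 & 1 & 0 & 0 \\ 1 & 0 & 0 & 0 \end{pmatrix}; rho(\gamma_{34}) = rho(\gamma_{3})rho(\gamma_{4}) = \begin{pmatrix} 0 & - i & 0 & 0 \\ - i & 0 & 0 & 0 \\ 0 & 0 & 0 & - i \\ 0 & 0 & - i & 0 \end{pmatrix}.
M = (-2)*rho(\gamma_{12}) + (-1)*rho(\gamma_{34}), summed entrywise:
Answer: \begin{pmatrix} 0 & i & 0 & -2 \\ i & 0 & -2 & 0 \\ 0 & -2 & 0 & i \\ -2 & 0 & i & 0 \end{pmatrix}


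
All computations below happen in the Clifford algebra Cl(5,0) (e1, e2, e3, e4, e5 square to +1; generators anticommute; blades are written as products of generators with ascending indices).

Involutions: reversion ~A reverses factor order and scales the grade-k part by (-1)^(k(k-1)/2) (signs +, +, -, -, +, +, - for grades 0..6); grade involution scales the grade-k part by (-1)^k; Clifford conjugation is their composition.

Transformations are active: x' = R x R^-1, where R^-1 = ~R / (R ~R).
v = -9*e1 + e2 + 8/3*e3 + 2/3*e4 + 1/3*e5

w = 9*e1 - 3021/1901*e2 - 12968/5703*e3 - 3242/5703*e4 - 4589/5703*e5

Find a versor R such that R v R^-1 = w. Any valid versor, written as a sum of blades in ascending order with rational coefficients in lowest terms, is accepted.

Key observation: q(v) = q(w) = 269/3 (sandwiches preserve the norm), so R = v + w = -1120/1901*e2 + 2240/5703*e3 + 560/5703*e4 - 896/1901*e5 works whenever it is invertible — the component of v along it is kept and (v - w)/2 reverses, sending v to w.
Answer: -1120/1901*e2 + 2240/5703*e3 + 560/5703*e4 - 896/1901*e5


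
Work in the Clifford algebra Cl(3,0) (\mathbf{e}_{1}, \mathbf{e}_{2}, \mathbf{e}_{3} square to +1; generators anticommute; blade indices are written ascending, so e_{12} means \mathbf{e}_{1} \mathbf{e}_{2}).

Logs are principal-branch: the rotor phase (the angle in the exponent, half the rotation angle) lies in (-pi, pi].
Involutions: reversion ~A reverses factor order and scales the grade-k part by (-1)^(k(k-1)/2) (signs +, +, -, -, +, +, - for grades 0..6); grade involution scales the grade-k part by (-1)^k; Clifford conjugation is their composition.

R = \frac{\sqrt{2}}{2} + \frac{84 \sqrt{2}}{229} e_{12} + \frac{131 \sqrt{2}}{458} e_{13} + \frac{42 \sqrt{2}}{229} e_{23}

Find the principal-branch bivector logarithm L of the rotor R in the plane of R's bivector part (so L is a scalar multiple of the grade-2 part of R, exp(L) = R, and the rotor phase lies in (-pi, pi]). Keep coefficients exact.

The scalar part of R is \frac{\sqrt{2}}{2}, and that scalar determines the rotor phase on the principal branch; recovering the unit plane as bivector-part over sine of the phase gives L = phase * plane.
Concretely: cos(phase) = \frac{\sqrt{2}}{2} gives phase = ±\frac{\pi}{4}, and since phase/sin(phase) is even the sign is immaterial: L = (phase/sin(phase)) * <R>_2 = (\frac{\sqrt{2} \pi}{4}) * <R>_2.
Answer: \frac{42 \pi}{229} e_{12} + \frac{131 \pi}{916} e_{13} + \frac{21 \pi}{229} e_{23}


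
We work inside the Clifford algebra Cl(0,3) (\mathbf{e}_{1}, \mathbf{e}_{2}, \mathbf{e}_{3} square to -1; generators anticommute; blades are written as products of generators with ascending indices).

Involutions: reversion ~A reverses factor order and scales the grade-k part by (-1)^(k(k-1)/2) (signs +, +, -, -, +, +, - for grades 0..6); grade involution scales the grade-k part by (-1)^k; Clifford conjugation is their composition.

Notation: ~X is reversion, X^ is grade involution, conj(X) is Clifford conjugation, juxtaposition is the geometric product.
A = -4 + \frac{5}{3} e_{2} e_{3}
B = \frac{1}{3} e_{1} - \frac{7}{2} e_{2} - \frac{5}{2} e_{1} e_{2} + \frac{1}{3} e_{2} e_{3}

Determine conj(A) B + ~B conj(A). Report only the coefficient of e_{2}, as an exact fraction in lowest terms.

first term: \frac{5}{9} - \frac{4}{3} e_{1} + 14 e_{2} + \frac{35}{6} e_{3} + 10 e_{1} e_{2} + \frac{25}{6} e_{1} e_{3} - \frac{4}{3} e_{2} e_{3} - \frac{5}{9} e_{1} e_{2} e_{3}
second term: -\frac{5}{9} - \frac{4}{3} e_{1} + 14 e_{2} - \frac{35}{6} e_{3} - 10 e_{1} e_{2} + \frac{25}{6} e_{1} e_{3} + \frac{4}{3} e_{2} e_{3} - \frac{5}{9} e_{1} e_{2} e_{3}
Answer: 28


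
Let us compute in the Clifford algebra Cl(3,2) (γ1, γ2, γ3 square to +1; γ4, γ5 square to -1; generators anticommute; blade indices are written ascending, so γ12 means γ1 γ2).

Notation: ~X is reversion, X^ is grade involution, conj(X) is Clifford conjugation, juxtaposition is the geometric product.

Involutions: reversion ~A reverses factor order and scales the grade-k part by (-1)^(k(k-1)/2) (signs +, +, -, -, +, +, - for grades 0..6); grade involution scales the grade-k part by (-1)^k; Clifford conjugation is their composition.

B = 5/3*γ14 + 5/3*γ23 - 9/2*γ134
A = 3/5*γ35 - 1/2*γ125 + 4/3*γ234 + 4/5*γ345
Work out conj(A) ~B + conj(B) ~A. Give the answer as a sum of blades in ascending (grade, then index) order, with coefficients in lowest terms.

first term: 20/9*γ4 - 6*γ12 - 18/5*γ15 - γ25 - 20/9*γ123 + 13/6*γ135 - 27/10*γ145 + 1/2*γ245 - γ1345 - 9/4*γ2345
second term: -20/9*γ4 + 6*γ12 + 18/5*γ15 + γ25 - 20/9*γ123 + 13/6*γ135 - 27/10*γ145 + 1/2*γ245 - γ1345 - 9/4*γ2345
Answer: -40/9*γ123 + 13/3*γ135 - 27/5*γ145 + γ245 - 2*γ1345 - 9/2*γ2345


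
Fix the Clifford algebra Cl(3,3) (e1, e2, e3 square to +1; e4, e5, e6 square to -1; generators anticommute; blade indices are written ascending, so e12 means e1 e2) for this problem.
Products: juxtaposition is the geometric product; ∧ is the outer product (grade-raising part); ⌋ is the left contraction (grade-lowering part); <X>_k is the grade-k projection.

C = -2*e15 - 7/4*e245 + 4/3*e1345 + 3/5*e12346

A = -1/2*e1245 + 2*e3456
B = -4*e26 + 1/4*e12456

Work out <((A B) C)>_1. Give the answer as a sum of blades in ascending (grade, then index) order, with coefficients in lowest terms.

step 1: -1/8*e6 + 1/2*e123 + 2*e1456 + 8*e2345
step 2: -14*e3 - 32/3*e12 - 8/3*e36 + 37/10*e46 - 7/2*e126 - 91/20*e156 - 11/5*e235 + 2/3*e245 + 643/40*e1234 + 7/8*e1345 - 7/32*e2456 - 1/6*e13456
step 3: -14*e3
Answer: -14*e3


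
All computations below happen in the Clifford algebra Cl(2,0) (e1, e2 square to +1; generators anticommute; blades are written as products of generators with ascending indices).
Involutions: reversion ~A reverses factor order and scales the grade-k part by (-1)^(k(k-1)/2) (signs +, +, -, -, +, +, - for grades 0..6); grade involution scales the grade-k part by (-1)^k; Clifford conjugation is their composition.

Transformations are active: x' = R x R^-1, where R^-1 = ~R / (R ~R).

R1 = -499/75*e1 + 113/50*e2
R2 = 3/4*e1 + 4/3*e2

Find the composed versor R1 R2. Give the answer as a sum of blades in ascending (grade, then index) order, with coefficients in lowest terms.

Distribute over the terms of R1 (each basis-blade product reordered to ascending indices, repeated generators contracted through their squares):
(-499/75*e1) R2 = -499/100 - 1996/225*e1 e2
(113/50*e2) R2 = 226/75 - 339/200*e1 e2
Summing the partial products and collecting blades:
Answer: -593/300 - 19019/1800*e1 e2


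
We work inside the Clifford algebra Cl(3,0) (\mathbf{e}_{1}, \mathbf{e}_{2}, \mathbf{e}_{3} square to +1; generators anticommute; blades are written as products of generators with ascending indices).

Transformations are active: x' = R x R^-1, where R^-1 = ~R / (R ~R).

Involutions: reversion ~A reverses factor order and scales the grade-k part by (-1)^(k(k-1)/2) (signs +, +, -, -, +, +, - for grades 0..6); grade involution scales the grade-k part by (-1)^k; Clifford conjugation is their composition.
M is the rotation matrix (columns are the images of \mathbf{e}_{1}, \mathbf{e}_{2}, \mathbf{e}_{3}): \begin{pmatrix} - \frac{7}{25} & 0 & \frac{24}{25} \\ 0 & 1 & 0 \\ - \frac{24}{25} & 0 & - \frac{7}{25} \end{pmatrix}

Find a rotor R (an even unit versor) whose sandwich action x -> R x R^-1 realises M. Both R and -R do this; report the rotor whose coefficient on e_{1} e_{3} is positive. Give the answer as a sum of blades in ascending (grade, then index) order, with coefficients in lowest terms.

Method: write R = a + b12*e_{1} e_{2} + b13*e_{1} e_{3} + b23*e_{2} e_{3} with a^2 + b12^2 + b13^2 + b23^2 = 1 (so R^-1 = ~R). Expanding the columns R e_j ~R gives tr M = 4a^2 - 1 and, from the antisymmetric part, M21 - M12 = -4a*b12, M13 - M31 = 4a*b13, M32 - M23 = -4a*b23.
Here tr M = \frac{11}{25}, so a^2 = (1 + tr M)/4 = \frac{9}{25} and a = ±\frac{3}{5}. Taking a = \frac{3}{5}: M21 - M12 = 0, M13 - M31 = \frac{48}{25}, M32 - M23 = 0, giving b12 = 0, b13 = \frac{4}{5}, b23 = 0, i.e. R = \frac{3}{5} + \frac{4}{5} e_{1} e_{3}.
Its e_{1} e_{3} coefficient is already positive.
Answer: \frac{3}{5} + \frac{4}{5} e_{1} e_{3}. Note: both R and -R realise this M (trace \frac{11}{25}); the covering map identifies them, and the e_{1} e_{3}-coefficient sign is the tie-breaker.


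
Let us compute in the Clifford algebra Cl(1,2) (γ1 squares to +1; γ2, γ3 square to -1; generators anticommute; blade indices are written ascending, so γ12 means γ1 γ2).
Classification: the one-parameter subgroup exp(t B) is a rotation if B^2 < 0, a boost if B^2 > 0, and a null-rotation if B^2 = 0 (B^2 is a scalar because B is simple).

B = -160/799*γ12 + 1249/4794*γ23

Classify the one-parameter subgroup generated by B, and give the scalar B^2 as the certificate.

B^2 term by term: the squares give (-160/799)^2*(γ12)^2 + (1249/4794)^2*(γ23)^2 = 25600/638401*(+1) + 1560001/22982436*(-1) = -1/36 (each basis 2-blade squares to minus the product of its generators' squares); cross terms between blades sharing an index anticommute and cancel. So B^2 = -1/36.
Answer: rotation, certificate B^2 = -1/36. Check the certificate: B^2 = -1/36, and that sign is decisive whatever form B takes.


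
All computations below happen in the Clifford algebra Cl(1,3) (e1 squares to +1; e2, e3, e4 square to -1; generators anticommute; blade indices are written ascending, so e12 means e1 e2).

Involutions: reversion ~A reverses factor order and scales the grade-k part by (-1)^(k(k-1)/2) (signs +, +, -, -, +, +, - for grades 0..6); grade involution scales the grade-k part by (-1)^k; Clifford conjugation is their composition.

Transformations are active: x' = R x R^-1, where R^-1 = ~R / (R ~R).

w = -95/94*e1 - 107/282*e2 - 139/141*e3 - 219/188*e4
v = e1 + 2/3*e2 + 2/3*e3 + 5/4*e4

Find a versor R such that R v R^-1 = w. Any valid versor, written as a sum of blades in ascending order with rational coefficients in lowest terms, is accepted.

Sketch: the shared square -209/144 makes R = v + w = -1/94*e1 + 27/94*e2 - 15/47*e3 + 4/47*e4 the natural versor; its sandwich fixes that direction, negates (v - w)/2, and sends v to w.
Answer: -1/94*e1 + 27/94*e2 - 15/47*e3 + 4/47*e4


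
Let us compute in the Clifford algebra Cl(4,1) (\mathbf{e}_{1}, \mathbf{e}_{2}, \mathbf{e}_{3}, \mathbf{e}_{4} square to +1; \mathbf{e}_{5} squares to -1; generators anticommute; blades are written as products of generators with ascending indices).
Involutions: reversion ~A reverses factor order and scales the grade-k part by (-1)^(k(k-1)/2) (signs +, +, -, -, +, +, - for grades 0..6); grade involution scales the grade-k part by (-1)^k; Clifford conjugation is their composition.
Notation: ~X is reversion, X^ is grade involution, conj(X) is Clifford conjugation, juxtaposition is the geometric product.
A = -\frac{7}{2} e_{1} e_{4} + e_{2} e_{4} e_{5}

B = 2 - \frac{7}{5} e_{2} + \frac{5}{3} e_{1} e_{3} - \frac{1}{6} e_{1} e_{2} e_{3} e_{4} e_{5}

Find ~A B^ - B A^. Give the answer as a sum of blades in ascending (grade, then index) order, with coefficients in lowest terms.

first term: \frac{1}{6} e_{1} e_{3} + 7 e_{1} e_{4} + \frac{35}{6} e_{3} e_{4} - \frac{7}{5} e_{4} e_{5} - \frac{49}{10} e_{1} e_{2} e_{4} - \frac{7}{12} e_{2} e_{3} e_{5} - 2 e_{2} e_{4} e_{5} + \frac{5}{3} e_{1} e_{2} e_{3} e_{4} e_{5}
second term: -\frac{1}{6} e_{1} e_{3} - 7 e_{1} e_{4} + \frac{35}{6} e_{3} e_{4} + \frac{7}{5} e_{4} e_{5} - \frac{49}{10} e_{1} e_{2} e_{4} - \frac{7}{12} e_{2} e_{3} e_{5} - 2 e_{2} e_{4} e_{5} + \frac{5}{3} e_{1} e_{2} e_{3} e_{4} e_{5}
Answer: \frac{1}{3} e_{1} e_{3} + 14 e_{1} e_{4} - \frac{14}{5} e_{4} e_{5}


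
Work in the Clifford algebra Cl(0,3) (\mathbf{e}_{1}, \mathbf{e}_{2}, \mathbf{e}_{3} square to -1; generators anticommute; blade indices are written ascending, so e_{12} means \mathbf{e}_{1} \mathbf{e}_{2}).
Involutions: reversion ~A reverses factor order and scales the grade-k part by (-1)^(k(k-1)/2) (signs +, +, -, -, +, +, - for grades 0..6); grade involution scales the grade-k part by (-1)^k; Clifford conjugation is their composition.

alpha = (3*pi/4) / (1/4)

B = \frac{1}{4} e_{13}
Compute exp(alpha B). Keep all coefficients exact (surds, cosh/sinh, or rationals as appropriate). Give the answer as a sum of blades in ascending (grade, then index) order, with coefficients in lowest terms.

B^2 = (\frac{1}{4})^2*(e_{13})^2 = \frac{1}{16}*(-1) = -\frac{1}{16} (a basis 2-blade squares to minus the product of its generators' squares).
B^2 = -\frac{1}{16} — B^2 < 0, so the exponential closes trigonometrically: l = \frac{1}{4}, alpha*l = \frac{3 \pi}{4}, so exp(alpha B) = cos(\frac{3 \pi}{4}) + (sin(\frac{3 \pi}{4})/(\frac{1}{4}))*B = - \frac{\sqrt{2}}{2} + (2 \sqrt{2})*B.
Answer: - \frac{\sqrt{2}}{2} + \frac{\sqrt{2}}{2} e_{13}


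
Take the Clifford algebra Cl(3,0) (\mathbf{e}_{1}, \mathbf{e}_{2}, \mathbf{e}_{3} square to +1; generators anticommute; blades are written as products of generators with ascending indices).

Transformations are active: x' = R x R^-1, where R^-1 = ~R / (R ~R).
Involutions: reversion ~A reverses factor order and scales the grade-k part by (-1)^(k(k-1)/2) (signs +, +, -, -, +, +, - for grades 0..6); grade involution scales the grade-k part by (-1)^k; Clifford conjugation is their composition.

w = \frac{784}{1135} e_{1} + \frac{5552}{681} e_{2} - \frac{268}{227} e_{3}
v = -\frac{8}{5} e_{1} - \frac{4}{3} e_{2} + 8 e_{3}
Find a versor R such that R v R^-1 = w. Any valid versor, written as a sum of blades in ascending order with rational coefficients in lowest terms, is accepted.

Why this works: both vectors square to \frac{15376}{225}, so q(v) = q(w) and R = v + w = -\frac{1032}{1135} e_{1} + \frac{1548}{227} e_{2} + \frac{1548}{227} e_{3} carries v to w — its own direction survives, the complement (v - w)/2 flips.
Answer: -\frac{1032}{1135} e_{1} + \frac{1548}{227} e_{2} + \frac{1548}{227} e_{3}


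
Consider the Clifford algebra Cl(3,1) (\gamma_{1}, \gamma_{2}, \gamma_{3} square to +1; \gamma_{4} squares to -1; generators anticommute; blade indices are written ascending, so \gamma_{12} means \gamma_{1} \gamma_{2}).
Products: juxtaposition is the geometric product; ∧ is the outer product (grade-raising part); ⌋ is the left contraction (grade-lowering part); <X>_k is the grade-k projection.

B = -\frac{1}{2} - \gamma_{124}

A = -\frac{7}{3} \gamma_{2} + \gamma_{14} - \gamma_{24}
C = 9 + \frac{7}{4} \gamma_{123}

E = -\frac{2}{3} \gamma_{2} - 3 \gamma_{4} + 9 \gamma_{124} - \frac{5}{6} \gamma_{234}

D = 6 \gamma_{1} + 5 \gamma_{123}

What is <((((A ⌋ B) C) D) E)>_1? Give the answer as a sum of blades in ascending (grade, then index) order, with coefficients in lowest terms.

step 1: \gamma_{1} + \gamma_{2} - \frac{7}{3} \gamma_{14}
step 2: 9 \gamma_{1} + 9 \gamma_{2} - \frac{7}{4} \gamma_{13} - 21 \gamma_{14} + \frac{7}{4} \gamma_{23} + \frac{49}{12} \gamma_{234}
step 3: 54 - \frac{35}{4} \gamma_{1} - \frac{35}{4} \gamma_{2} + \frac{21}{2} \gamma_{3} + 126 \gamma_{4} - 54 \gamma_{12} - 45 \gamma_{13} + \frac{245}{12} \gamma_{14} + 45 \gamma_{23} + \frac{21}{2} \gamma_{123} + 105 \gamma_{234} - \frac{49}{2} \gamma_{1234}
step 4: \frac{889}{3} + \frac{353}{3} \gamma_{1} - \frac{879}{4} \gamma_{2} - \frac{381}{2} \gamma_{3} + \frac{723}{2} \gamma_{4} - \frac{6769}{6} \gamma_{12} + 952 \gamma_{13} + \frac{455}{4} \gamma_{14} + 427 \gamma_{23} + \frac{161}{4} \gamma_{24} - \frac{4529}{24} \gamma_{34} - \frac{6227}{72} \gamma_{123} + \frac{5617}{9} \gamma_{124} - \frac{626}{3} \gamma_{134} - 585 \gamma_{234} + \frac{1687}{24} \gamma_{1234}
step 5: \frac{353}{3} \gamma_{1} - \frac{879}{4} \gamma_{2} - \frac{381}{2} \gamma_{3} + \frac{723}{2} \gamma_{4}
Answer: \frac{353}{3} \gamma_{1} - \frac{879}{4} \gamma_{2} - \frac{381}{2} \gamma_{3} + \frac{723}{2} \gamma_{4}


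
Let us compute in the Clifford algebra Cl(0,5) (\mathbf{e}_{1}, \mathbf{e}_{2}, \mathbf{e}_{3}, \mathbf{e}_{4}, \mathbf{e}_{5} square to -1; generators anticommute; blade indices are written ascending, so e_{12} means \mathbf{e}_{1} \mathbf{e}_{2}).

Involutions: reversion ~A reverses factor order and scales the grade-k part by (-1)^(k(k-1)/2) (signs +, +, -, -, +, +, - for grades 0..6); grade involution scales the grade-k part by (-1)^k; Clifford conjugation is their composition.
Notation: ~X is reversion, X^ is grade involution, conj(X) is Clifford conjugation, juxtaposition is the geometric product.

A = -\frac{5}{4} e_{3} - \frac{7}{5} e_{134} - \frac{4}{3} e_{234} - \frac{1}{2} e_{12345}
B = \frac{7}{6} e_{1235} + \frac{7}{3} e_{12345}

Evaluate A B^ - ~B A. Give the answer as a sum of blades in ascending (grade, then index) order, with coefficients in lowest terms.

first term: -\frac{7}{6} + \frac{7}{12} e_{4} - \frac{28}{9} e_{15} + \frac{49}{15} e_{25} + \frac{35}{24} e_{125} - \frac{14}{9} e_{145} + \frac{49}{30} e_{245} - \frac{35}{12} e_{1245}
second term: \frac{7}{6} + \frac{7}{12} e_{4} + \frac{28}{9} e_{15} - \frac{49}{15} e_{25} - \frac{35}{24} e_{125} - \frac{14}{9} e_{145} + \frac{49}{30} e_{245} + \frac{35}{12} e_{1245}
Answer: -\frac{7}{3} - \frac{56}{9} e_{15} + \frac{98}{15} e_{25} + \frac{35}{12} e_{125} - \frac{35}{6} e_{1245}


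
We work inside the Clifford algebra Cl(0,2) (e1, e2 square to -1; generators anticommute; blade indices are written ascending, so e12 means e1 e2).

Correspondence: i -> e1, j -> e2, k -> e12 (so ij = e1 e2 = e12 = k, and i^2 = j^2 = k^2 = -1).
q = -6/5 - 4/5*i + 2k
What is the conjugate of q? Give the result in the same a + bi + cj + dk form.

In blades: q = -6/5 - 4/5*e1 + 2*e12.
Conjugation here is Clifford conjugation: the scalar is fixed and the grade-1 and grade-2 blades all flip sign, giving -6/5 + 4/5*e1 - 2*e12; translating back:
Answer: -6/5 + 4/5*i - 2k


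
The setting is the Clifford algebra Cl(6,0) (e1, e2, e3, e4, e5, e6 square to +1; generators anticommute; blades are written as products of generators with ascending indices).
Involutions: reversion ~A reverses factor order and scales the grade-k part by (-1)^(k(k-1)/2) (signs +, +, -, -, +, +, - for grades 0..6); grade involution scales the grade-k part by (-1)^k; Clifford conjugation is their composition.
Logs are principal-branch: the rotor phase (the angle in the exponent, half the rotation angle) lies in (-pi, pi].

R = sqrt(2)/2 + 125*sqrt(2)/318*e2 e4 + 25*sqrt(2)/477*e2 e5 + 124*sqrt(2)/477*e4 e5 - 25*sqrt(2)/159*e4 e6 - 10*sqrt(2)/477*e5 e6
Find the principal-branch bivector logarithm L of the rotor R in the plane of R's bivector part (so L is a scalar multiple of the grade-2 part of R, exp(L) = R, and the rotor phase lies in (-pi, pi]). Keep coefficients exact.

The scalar part of R is sqrt(2)/2, and that scalar determines the rotor phase on the principal branch; recovering the unit plane as bivector-part over sine of the phase gives L = phase * plane.
Concretely: cos(phase) = sqrt(2)/2 gives phase = ±pi/4, and since phase/sin(phase) is even the sign is immaterial: L = (phase/sin(phase)) * <R>_2 = (sqrt(2)*pi/4) * <R>_2.
Answer: 125*pi/636*e2 e4 + 25*pi/954*e2 e5 + 62*pi/477*e4 e5 - 25*pi/318*e4 e6 - 5*pi/477*e5 e6


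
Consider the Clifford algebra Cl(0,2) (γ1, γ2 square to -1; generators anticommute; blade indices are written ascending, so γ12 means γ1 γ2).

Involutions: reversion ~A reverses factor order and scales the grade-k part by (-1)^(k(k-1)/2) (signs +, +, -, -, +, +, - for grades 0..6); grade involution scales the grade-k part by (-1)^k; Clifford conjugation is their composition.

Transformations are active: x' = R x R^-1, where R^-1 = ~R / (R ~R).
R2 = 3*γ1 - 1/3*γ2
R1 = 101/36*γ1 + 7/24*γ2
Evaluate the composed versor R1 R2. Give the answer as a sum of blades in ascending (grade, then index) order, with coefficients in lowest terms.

Distribute over the terms of R1 (each basis-blade product reordered to ascending indices, repeated generators contracted through their squares):
(101/36*γ1) R2 = -101/12 - 101/108*γ12
(7/24*γ2) R2 = 7/72 - 7/8*γ12
Summing the partial products and collecting blades:
Answer: -599/72 - 391/216*γ12


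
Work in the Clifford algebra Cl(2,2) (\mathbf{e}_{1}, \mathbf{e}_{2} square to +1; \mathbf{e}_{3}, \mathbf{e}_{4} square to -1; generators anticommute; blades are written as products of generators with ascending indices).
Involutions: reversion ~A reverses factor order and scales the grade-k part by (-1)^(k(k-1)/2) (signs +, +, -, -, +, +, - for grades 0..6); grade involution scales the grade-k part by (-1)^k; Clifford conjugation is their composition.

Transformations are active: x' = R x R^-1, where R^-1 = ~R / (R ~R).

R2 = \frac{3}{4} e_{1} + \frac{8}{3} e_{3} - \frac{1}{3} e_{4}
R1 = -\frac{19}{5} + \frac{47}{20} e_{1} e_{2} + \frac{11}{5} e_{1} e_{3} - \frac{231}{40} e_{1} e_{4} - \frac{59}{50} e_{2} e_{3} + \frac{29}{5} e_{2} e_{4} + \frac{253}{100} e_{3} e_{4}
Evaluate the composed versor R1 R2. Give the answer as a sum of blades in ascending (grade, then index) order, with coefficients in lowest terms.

Distribute over the terms of R2 (each basis-blade product reordered to ascending indices, repeated generators contracted through their squares):
R1 (\frac{3}{4} e_{1}) = -\frac{57}{20} e_{1} - \frac{141}{80} e_{2} - \frac{33}{20} e_{3} + \frac{693}{160} e_{4} - \frac{177}{200} e_{1} e_{2} e_{3} + \frac{87}{20} e_{1} e_{2} e_{4} + \frac{759}{400} e_{1} e_{3} e_{4}
R1 (\frac{8}{3} e_{3}) = -\frac{88}{15} e_{1} + \frac{236}{75} e_{2} - \frac{152}{15} e_{3} + \frac{506}{75} e_{4} + \frac{94}{15} e_{1} e_{2} e_{3} + \frac{77}{5} e_{1} e_{3} e_{4} - \frac{232}{15} e_{2} e_{3} e_{4}
R1 (-\frac{1}{3} e_{4}) = -\frac{77}{40} e_{1} + \frac{29}{15} e_{2} + \frac{253}{300} e_{3} + \frac{19}{15} e_{4} - \frac{47}{60} e_{1} e_{2} e_{4} - \frac{11}{15} e_{1} e_{3} e_{4} + \frac{59}{150} e_{2} e_{3} e_{4}
Summing the partial products and collecting blades:
Answer: -\frac{1277}{120} e_{1} + \frac{1327}{400} e_{2} - \frac{547}{50} e_{3} + \frac{29627}{2400} e_{4} + \frac{3229}{600} e_{1} e_{2} e_{3} + \frac{107}{30} e_{1} e_{2} e_{4} + \frac{19877}{1200} e_{1} e_{3} e_{4} - \frac{2261}{150} e_{2} e_{3} e_{4}


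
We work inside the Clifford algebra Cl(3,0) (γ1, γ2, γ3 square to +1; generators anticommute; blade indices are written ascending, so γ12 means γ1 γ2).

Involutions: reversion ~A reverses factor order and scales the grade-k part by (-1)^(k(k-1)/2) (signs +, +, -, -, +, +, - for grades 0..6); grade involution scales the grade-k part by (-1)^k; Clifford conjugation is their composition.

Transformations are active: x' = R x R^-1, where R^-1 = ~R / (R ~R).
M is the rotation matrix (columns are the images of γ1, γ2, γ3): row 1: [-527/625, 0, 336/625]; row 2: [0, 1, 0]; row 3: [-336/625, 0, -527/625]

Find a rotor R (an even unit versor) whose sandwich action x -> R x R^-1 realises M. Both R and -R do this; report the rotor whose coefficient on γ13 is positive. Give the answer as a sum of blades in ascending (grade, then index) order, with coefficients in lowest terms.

Method: write R = a + b12*γ12 + b13*γ13 + b23*γ23 with a^2 + b12^2 + b13^2 + b23^2 = 1 (so R^-1 = ~R). Expanding the columns R e_j ~R gives tr M = 4a^2 - 1 and, from the antisymmetric part, M21 - M12 = -4a*b12, M13 - M31 = 4a*b13, M32 - M23 = -4a*b23.
Here tr M = -429/625, so a^2 = (1 + tr M)/4 = 49/625 and a = ±7/25. Taking a = 7/25: M21 - M12 = 0, M13 - M31 = 672/625, M32 - M23 = 0, giving b12 = 0, b13 = 24/25, b23 = 0, i.e. R = 7/25 + 24/25*γ13.
Its γ13 coefficient is already positive.
Answer: 7/25 + 24/25*γ13. Why the constraint matters: R and -R act identically through the sandwich — M has trace -429/625 either way — so only the sign condition on γ13 picks one of the two preimages.


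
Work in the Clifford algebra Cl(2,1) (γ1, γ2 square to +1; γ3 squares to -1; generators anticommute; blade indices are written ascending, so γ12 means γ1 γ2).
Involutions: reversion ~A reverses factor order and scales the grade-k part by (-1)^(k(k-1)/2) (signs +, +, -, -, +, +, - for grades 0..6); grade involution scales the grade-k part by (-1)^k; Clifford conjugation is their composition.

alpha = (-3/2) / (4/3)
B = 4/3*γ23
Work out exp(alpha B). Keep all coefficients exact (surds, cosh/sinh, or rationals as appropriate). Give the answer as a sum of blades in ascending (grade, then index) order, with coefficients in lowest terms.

B^2 = (4/3)^2*(γ23)^2 = 16/9*(+1) = 16/9 (a basis 2-blade squares to minus the product of its generators' squares).
B^2 = 16/9 — since the square is positive, the closed form is hyperbolic: l = 4/3, alpha*l = -3/2, so exp(alpha B) = cosh(-3/2) + (sinh(-3/2)/(4/3))*B = cosh(3/2) + (-3*sinh(3/2)/4)*B.
Answer: cosh(3/2) - sinh(3/2)*γ23


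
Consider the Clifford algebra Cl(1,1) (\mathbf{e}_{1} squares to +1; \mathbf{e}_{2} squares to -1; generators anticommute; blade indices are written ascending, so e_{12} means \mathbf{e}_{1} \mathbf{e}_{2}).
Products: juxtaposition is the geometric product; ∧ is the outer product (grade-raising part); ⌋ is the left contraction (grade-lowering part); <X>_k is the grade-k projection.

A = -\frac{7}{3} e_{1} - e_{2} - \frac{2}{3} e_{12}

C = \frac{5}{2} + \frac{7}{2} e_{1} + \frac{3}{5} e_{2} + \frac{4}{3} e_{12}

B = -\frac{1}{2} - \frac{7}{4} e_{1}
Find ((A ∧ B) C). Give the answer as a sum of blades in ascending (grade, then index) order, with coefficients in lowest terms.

step 1: \frac{7}{6} e_{1} + \frac{1}{2} e_{2} - \frac{17}{12} e_{12}
step 2: \frac{341}{180} + \frac{133}{30} e_{1} + \frac{559}{72} e_{2} - \frac{551}{120} e_{12}
Answer: \frac{341}{180} + \frac{133}{30} e_{1} + \frac{559}{72} e_{2} - \frac{551}{120} e_{12}


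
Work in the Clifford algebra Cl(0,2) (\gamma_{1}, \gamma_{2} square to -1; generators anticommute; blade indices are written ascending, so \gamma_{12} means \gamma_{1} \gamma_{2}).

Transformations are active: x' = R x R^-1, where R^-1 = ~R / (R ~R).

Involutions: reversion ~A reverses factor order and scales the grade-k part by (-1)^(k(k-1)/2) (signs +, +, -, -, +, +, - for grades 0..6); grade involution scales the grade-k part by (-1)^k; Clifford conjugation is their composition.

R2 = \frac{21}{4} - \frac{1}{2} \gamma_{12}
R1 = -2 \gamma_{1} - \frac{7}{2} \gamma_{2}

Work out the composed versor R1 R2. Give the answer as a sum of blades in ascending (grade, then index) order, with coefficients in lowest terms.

Distribute over the terms of R1 (each basis-blade product reordered to ascending indices, repeated generators contracted through their squares):
(-2 \gamma_{1}) R2 = -\frac{21}{2} \gamma_{1} - \gamma_{2}
(-\frac{7}{2} \gamma_{2}) R2 = \frac{7}{4} \gamma_{1} - \frac{147}{8} \gamma_{2}
Summing the partial products and collecting blades:
Answer: -\frac{35}{4} \gamma_{1} - \frac{155}{8} \gamma_{2}


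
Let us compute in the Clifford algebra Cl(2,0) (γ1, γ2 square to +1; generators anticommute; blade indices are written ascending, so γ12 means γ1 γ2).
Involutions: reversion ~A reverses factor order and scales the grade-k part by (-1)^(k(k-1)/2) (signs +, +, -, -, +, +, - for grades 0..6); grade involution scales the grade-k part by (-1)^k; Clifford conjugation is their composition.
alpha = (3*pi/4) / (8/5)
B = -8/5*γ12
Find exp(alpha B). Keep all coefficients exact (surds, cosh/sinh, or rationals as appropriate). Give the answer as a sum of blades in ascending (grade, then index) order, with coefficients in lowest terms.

B^2 = (-8/5)^2*(γ12)^2 = 64/25*(-1) = -64/25 (a basis 2-blade squares to minus the product of its generators' squares).
B^2 = -64/25 — circular case — the even/odd split gives cos and sin: l = 8/5, alpha*l = 3*pi/4, so exp(alpha B) = cos(3*pi/4) + (sin(3*pi/4)/(8/5))*B = -sqrt(2)/2 + (5*sqrt(2)/16)*B.
Answer: -sqrt(2)/2 - sqrt(2)/2*γ12


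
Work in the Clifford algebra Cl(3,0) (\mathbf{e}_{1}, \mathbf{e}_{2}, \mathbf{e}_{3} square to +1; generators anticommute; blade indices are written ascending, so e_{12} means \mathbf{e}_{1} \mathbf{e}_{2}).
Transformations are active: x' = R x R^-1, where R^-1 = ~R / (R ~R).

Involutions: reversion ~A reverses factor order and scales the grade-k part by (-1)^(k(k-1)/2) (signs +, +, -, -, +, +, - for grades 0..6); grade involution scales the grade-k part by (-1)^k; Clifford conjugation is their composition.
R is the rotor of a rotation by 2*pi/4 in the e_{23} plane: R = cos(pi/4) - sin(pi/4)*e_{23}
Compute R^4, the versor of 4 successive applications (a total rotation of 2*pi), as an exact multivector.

Rotor phase runs at HALF the rotation angle; powers of one rotor simply add phase, so after 4 steps in e_{23} the phase is 4*pi/4 = \pi and R^4 = cos(\pi) - sin(\pi)*e_{23}.
cos(\pi) = -1 and sin(\pi) = 0, so R^4 = -1. The total rotation 2*pi is 1 full turn, so every vector returns to itself, yet the rotor is -1, on the OTHER sheet of the double cover (an odd number of 2*pi turns).
Answer: -1


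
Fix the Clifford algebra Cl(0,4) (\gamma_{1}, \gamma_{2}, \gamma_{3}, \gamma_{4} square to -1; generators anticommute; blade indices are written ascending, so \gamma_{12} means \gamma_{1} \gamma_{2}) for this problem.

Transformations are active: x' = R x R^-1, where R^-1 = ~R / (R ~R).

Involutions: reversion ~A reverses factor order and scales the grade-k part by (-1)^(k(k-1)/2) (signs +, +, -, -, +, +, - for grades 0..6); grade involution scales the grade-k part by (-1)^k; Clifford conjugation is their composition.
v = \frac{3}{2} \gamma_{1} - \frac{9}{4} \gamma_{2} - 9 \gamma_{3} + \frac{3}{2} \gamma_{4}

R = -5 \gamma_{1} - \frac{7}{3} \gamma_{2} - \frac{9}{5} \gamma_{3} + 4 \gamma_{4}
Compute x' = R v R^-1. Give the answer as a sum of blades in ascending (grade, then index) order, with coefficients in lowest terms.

~R = -5 \gamma_{1} - \frac{7}{3} \gamma_{2} - \frac{9}{5} \gamma_{3} + 4 \gamma_{4}, and R ~R = -\frac{11179}{225}, so R^-1 = ~R / (-\frac{11179}{225}).
R v = -\frac{399}{20} + \frac{59}{4} \gamma_{12} + \frac{477}{10} \gamma_{13} - \frac{27}{2} \gamma_{14} + \frac{339}{20} \gamma_{23} + \frac{11}{2} \gamma_{24} + \frac{333}{10} \gamma_{34}
Answer: -\frac{8808}{1597} \gamma_{1} + \frac{2403}{6388} \gamma_{2} + \frac{24129}{3194} \gamma_{3} + \frac{5469}{3194} \gamma_{4}


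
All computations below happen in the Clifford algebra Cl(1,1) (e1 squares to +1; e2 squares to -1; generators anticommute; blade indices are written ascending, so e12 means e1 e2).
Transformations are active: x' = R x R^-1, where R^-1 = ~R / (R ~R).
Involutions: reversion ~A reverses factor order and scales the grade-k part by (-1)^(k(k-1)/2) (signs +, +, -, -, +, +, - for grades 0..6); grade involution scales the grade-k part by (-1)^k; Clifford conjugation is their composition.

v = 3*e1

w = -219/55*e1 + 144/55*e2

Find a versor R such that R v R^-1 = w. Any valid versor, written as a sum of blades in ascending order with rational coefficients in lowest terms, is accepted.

Since q(v) = q(w) = 9, the sum R = v + w = -54/55*e1 + 144/55*e2 does the job whenever invertible.
Answer: -54/55*e1 + 144/55*e2


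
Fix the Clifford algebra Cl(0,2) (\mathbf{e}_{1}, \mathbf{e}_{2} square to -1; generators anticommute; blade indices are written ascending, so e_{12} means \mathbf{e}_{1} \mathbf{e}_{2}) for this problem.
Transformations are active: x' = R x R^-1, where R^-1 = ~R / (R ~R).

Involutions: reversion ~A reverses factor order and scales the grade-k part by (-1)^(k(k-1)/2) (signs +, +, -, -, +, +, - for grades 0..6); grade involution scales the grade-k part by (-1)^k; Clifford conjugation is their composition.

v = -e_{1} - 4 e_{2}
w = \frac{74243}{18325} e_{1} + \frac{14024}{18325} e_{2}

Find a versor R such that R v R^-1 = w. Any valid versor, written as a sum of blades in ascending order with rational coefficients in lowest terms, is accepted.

Construction: equal norms (both -17) license R = v + w = \frac{55918}{18325} e_{1} - \frac{59276}{18325} e_{2} — nothing changes along that direction, while (v - w)/2 changes sign, so v maps onto w.
Answer: \frac{55918}{18325} e_{1} - \frac{59276}{18325} e_{2}


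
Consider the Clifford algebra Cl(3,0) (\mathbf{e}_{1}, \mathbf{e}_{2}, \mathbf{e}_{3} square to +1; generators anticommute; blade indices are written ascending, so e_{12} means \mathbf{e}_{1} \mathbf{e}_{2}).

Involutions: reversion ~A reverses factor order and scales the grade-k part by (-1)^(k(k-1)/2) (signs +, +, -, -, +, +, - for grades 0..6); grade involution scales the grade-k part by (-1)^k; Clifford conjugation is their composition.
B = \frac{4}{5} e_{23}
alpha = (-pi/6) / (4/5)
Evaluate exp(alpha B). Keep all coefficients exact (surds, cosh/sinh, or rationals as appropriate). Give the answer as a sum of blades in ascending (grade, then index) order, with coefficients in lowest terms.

B^2 = (\frac{4}{5})^2*(e_{23})^2 = \frac{16}{25}*(-1) = -\frac{16}{25} (a basis 2-blade squares to minus the product of its generators' squares).
B^2 = -\frac{16}{25} — B^2 < 0, so the exponential closes trigonometrically: l = \frac{4}{5}, alpha*l = - \frac{\pi}{6}, so exp(alpha B) = cos(- \frac{\pi}{6}) + (sin(- \frac{\pi}{6})/(\frac{4}{5}))*B = \frac{\sqrt{3}}{2} + (- \frac{5}{8})*B.
Answer: \frac{\sqrt{3}}{2} - \frac{1}{2} e_{23}


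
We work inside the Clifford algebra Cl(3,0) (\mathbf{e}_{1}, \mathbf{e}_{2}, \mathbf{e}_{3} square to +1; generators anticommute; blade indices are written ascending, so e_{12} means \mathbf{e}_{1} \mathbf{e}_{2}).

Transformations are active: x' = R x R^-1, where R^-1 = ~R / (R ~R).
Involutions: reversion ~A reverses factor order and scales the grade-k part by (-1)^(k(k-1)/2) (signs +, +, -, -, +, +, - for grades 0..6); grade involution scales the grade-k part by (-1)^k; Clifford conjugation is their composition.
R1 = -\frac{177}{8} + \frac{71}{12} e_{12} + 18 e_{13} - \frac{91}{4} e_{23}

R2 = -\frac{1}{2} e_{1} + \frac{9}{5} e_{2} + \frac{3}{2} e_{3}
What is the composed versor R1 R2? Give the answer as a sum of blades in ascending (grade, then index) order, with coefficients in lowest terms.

Distribute over the terms of R2 (each basis-blade product reordered to ascending indices, repeated generators contracted through their squares):
R1 (-\frac{1}{2} e_{1}) = \frac{177}{16} e_{1} + \frac{71}{24} e_{2} + 9 e_{3} + \frac{91}{8} e_{123}
R1 (\frac{9}{5} e_{2}) = \frac{213}{20} e_{1} - \frac{1593}{40} e_{2} + \frac{819}{20} e_{3} - \frac{162}{5} e_{123}
R1 (\frac{3}{2} e_{3}) = 27 e_{1} - \frac{273}{8} e_{2} - \frac{531}{16} e_{3} + \frac{71}{8} e_{123}
Summing the partial products and collecting blades:
Answer: \frac{3897}{80} e_{1} - \frac{8519}{120} e_{2} + \frac{1341}{80} e_{3} - \frac{243}{20} e_{123}


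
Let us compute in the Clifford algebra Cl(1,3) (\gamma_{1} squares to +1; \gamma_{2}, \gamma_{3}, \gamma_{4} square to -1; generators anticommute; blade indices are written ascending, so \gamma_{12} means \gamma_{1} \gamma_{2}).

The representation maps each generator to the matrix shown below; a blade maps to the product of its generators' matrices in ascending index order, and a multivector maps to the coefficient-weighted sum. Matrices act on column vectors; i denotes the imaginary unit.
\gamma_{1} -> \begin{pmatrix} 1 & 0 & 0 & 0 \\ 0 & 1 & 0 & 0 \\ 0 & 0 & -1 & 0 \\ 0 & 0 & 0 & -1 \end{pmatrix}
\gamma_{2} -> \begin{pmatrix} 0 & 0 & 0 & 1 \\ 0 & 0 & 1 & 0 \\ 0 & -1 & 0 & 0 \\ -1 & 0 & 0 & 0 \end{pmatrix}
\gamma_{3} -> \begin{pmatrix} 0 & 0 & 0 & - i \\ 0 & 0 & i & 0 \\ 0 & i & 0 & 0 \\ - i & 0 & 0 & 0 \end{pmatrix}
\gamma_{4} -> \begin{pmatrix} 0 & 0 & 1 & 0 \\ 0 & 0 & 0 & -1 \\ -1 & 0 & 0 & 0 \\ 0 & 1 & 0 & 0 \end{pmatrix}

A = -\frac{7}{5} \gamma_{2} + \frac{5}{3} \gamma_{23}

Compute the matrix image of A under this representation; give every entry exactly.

Bivector images (products of the table entries): rho(\gamma_{23}) = rho(\gamma_{2})rho(\gamma_{3}) = \begin{pmatrix} - i & 0 & 0 & 0 \\ 0 & i & 0 & 0 \\ 0 & 0 & - i & 0 \\ 0 & 0 & 0 & i \end{pmatrix}.
M = (-\frac{7}{5})*rho(\gamma_{2}) + (\frac{5}{3})*rho(\gamma_{23}), summed entrywise:
Answer: \begin{pmatrix} - \frac{5 i}{3} & 0 & 0 & - \frac{7}{5} \\ 0 & \frac{5 i}{3} & - \frac{7}{5} & 0 \\ 0 & \frac{7}{5} & - \frac{5 i}{3} & 0 \\ \frac{7}{5} & 0 & 0 & \frac{5 i}{3} \end{pmatrix}


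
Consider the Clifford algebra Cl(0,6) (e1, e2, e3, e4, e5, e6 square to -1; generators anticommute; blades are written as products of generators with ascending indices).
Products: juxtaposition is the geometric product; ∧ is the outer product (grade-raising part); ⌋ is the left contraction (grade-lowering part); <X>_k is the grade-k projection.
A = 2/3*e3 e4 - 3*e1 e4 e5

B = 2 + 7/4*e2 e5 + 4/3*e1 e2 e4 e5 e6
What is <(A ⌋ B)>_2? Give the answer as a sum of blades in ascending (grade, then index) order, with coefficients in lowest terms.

step 1: -4*e2 e6
step 2: -4*e2 e6
Answer: -4*e2 e6


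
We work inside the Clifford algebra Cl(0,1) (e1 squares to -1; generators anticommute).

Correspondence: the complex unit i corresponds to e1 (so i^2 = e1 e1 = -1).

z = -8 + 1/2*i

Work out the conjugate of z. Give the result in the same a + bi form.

In blades: z = -8 + 1/2*e1.
Conjugation here is Clifford conjugation: the scalar is fixed and the grade-1 and grade-2 blades all flip sign, giving -8 - 1/2*e1; translating back:
Answer: -8 - 1/2*i


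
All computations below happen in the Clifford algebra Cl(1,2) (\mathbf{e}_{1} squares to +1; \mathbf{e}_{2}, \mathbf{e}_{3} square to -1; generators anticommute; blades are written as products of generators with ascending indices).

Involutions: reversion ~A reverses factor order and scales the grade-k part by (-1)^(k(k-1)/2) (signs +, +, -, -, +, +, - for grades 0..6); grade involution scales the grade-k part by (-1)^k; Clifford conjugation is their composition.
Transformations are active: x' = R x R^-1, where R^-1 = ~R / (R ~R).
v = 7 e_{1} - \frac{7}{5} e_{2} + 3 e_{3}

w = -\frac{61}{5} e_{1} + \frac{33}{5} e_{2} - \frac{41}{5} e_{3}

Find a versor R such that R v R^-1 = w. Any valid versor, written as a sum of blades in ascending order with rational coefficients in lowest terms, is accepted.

Equal squares first: v^2 = w^2 = \frac{951}{25}. Then v + w = -\frac{26}{5} e_{1} + \frac{26}{5} e_{2} - \frac{26}{5} e_{3} is a versor taking v to w, provided it is invertible.
Answer: -\frac{26}{5} e_{1} + \frac{26}{5} e_{2} - \frac{26}{5} e_{3}
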